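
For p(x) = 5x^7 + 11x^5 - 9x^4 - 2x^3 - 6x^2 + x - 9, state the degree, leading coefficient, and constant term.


Highest power of x is 7, with coefficient 5. Constant term is -9.
Degree = 7, leading coefficient = 5, constant term = -9


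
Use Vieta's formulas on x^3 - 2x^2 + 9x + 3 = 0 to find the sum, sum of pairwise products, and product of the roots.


Monic cubic x^3+bx^2+cx+d=0: sum=-b, pairwise sum=c, product=-d.
b=-2, c=9, d=3
r1+r2+r3 = 2
r1r2+r1r3+r2r3 = 9
r1r2r3 = -3


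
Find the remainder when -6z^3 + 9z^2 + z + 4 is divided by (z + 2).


By the Remainder Theorem, the remainder equals p(-2):
  -6*(-2)^3 = 48
  9*(-2)^2 = 36
  1*(-2)^1 = -2
  constant: 4
Sum: 48 + 36 - 2 + 4 = 86


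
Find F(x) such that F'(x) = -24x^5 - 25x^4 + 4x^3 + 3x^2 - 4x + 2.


Reverse power rule on each term:
  ∫ -24x^5 dx = -4x^6
  ∫ -25x^4 dx = -5x^5
  ∫ 4x^3 dx = x^4
  ∫ 3x^2 dx = x^3
  ∫ -4x dx = -2x^2
  ∫ 2 dx = 2x
F(x) = -4x^6 - 5x^5 + x^4 + x^3 - 2x^2 + 2x + C


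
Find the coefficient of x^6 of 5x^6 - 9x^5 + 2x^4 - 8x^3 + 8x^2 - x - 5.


Read off the coefficient of x^6: 5


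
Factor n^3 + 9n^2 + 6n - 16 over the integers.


Try integer roots (divisors of -16). n=1: p(1)=0.
Divide out (n - 1): quotient is n^2 + 10n + 16.
Factor the quadratic: (n + 2)(n + 8)
Result: (n - 1)(n + 2)(n + 8)


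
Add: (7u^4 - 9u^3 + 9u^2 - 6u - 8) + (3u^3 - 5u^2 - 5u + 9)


Align terms by degree and add:
  7u^4 - 9u^3 + 9u^2 - 6u - 8
+ 3u^3 - 5u^2 - 5u + 9
= 7u^4 - 6u^3 + 4u^2 - 11u + 1


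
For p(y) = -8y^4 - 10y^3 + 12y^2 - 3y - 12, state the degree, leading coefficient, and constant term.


Highest power of y is 4, with coefficient -8. Constant term is -12.
Degree = 4, leading coefficient = -8, constant term = -12


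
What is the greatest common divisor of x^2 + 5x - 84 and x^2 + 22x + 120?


Factor each:
  x^2 + 5x - 84 = (x + 12)(x - 7)
  x^2 + 22x + 120 = (x + 12)(x + 10)
Common monic factor: x + 12


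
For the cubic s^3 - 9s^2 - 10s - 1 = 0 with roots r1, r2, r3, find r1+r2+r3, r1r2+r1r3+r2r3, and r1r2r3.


Monic cubic s^3+bs^2+cs+d=0: sum=-b, pairwise sum=c, product=-d.
b=-9, c=-10, d=-1
r1+r2+r3 = 9
r1r2+r1r3+r2r3 = -10
r1r2r3 = 1


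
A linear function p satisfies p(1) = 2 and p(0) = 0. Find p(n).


p(n) = mn + b. Using p(1)=2, p(0)=0:
m = (2)/(1) = 2/1 = 2
b = 2 - m*(1) = 2 - 2 = 0
p(n) = 2n


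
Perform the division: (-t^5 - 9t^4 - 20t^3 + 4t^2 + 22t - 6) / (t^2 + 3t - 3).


(-t^5 - 9t^4 - 20t^3 + 4t^2 + 22t - 6) / (t^2 + 3t - 3)
Step 1: -t^3 * (t^2 + 3t - 3) = -t^5 - 3t^4 + 3t^3; subtract.
Step 2: -6t^2 * (t^2 + 3t - 3) = -6t^4 - 18t^3 + 18t^2; subtract.
Step 3: -5t * (t^2 + 3t - 3) = -5t^3 - 15t^2 + 15t; subtract.
Step 4: 1 * (t^2 + 3t - 3) = t^2 + 3t - 3; subtract.
Quotient: -t^3 - 6t^2 - 5t + 1, Remainder: 4t - 3


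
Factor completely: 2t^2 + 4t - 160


Roots satisfy r1 + r2 = -b/a = -2 and r1*r2 = c/a = -80.
So r1 = -10, r2 = 8.
2t^2 + 4t - 160 = 2(t - r1)(t - r2) = 2(t + 10)(t - 8)


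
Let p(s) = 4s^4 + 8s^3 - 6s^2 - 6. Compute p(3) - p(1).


p(3) = 480
p(1) = 0
p(3) - p(1) = 480 = 480


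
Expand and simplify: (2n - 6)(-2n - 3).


Distribute each term of the first polynomial:
  (2n)(-2n - 3) = -4n^2 - 6n
  (-6)(-2n - 3) = 12n + 18
Sum: -4n^2 + 6n + 18


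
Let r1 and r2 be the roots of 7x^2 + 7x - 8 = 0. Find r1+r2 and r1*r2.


For ax^2+bx+c=0: sum = -b/a, product = c/a.
a=7, b=7, c=-8
Sum = -(7)/7 = -1
Product = (-8)/7 = -8/7


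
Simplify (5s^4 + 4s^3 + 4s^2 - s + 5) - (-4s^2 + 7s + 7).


Distribute the minus sign:
  (5s^4 + 4s^3 + 4s^2 - s + 5)
- (-4s^2 + 7s + 7)
Negate second polynomial: 4s^2 - 7s - 7
Add: 5s^4 + 4s^3 + 8s^2 - 8s - 2


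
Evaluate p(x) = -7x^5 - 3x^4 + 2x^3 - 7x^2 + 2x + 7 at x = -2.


Using direct substitution:
  -7 * (-2)^5 = 224
  -3 * (-2)^4 = -48
  2 * (-2)^3 = -16
  -7 * (-2)^2 = -28
  2 * (-2)^1 = -4
  constant: 7
Sum = 224 - 48 - 16 - 28 - 4 + 7 = 135


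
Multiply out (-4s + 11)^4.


Expand (-4s + 11)^4 by repeated multiplication:
  (-4s + 11)^2 = 16s^2 - 88s + 121
  (-4s + 11)^3 = -64s^3 + 528s^2 - 1452s + 1331
= 256s^4 - 2816s^3 + 11616s^2 - 21296s + 14641


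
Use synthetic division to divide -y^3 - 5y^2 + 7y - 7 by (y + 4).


Synthetic division with c = -4. Coefficients: -1, -5, 7, -7
Bring down -1.
  -1 * -4 = 4; 4 - 5 = -1
  -1 * -4 = 4; 4 + 7 = 11
  11 * -4 = -44; -44 - 7 = -51
Quotient: -y^2 - y + 11, Remainder: -51


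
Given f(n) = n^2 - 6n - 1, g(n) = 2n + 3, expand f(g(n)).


Substitute g(n) into f:
f(g(n)) = 1*(2n + 3)^2 + (-6)*(2n + 3) + (-1)
(2n + 3)^2 = 4n^2 + 12n + 9
Expand and combine: 4n^2 - 10


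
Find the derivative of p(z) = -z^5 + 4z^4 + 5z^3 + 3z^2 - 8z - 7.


Apply the power rule term by term:
  d/dz(-z^5) = -5z^4
  d/dz(4z^4) = 16z^3
  d/dz(5z^3) = 15z^2
  d/dz(3z^2) = 6z
  d/dz(-8z) = -8
  d/dz(-7) = 0
p'(z) = -5z^4 + 16z^3 + 15z^2 + 6z - 8


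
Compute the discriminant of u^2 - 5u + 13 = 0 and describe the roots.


D = b^2 - 4ac = (-5)^2 - 4(1)(13) = 25 - 52 = -27
Since D < 0: two complex conjugate roots (no real roots)


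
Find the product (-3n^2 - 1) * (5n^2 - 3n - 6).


Distribute each term of the first polynomial:
  (-3n^2)(5n^2 - 3n - 6) = -15n^4 + 9n^3 + 18n^2
  (-1)(5n^2 - 3n - 6) = -5n^2 + 3n + 6
Sum: -15n^4 + 9n^3 + 13n^2 + 3n + 6


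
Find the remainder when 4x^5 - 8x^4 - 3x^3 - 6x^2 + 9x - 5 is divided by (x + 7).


By the Remainder Theorem, the remainder equals p(-7):
  4*(-7)^5 = -67228
  -8*(-7)^4 = -19208
  -3*(-7)^3 = 1029
  -6*(-7)^2 = -294
  9*(-7)^1 = -63
  constant: -5
Sum: -67228 - 19208 + 1029 - 294 - 63 - 5 = -85769


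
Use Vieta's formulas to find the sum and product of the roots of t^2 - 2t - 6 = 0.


For at^2+bt+c=0: sum = -b/a, product = c/a.
a=1, b=-2, c=-6
Sum = -(-2)/1 = 2
Product = (-6)/1 = -6


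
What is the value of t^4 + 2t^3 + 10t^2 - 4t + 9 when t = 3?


Using direct substitution:
  1 * (3)^4 = 81
  2 * (3)^3 = 54
  10 * (3)^2 = 90
  -4 * (3)^1 = -12
  constant: 9
Sum = 81 + 54 + 90 - 12 + 9 = 222


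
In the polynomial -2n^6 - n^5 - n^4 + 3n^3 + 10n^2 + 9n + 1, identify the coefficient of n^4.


Read off the coefficient of n^4: -1


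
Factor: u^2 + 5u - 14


Roots satisfy r1 + r2 = -b/a = -5 and r1*r2 = c/a = -14.
So r1 = 2, r2 = -7.
u^2 + 5u - 14 = (u - r1)(u - r2) = (u - 2)(u + 7)


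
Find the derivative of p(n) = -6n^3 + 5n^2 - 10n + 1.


Apply the power rule term by term:
  d/dn(-6n^3) = -18n^2
  d/dn(5n^2) = 10n
  d/dn(-10n) = -10
  d/dn(1) = 0
p'(n) = -18n^2 + 10n - 10


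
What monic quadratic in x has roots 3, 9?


p(x) = (x - 3)(x - 9)
Expand: x^2 - 12x + 27


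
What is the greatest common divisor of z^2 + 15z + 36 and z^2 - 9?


Factor each:
  z^2 + 15z + 36 = (z + 3)(z + 12)
  z^2 - 9 = (z + 3)(z - 3)
Common monic factor: z + 3


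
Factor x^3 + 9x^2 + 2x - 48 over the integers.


Try integer roots (divisors of -48). x=-3: p(-3)=0.
Divide out (x + 3): quotient is x^2 + 6x - 16.
Factor the quadratic: (x - 2)(x + 8)
Result: (x + 3)(x - 2)(x + 8)


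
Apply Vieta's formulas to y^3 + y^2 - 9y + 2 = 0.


Monic cubic y^3+by^2+cy+d=0: sum=-b, pairwise sum=c, product=-d.
b=1, c=-9, d=2
r1+r2+r3 = -1
r1r2+r1r3+r2r3 = -9
r1r2r3 = -2


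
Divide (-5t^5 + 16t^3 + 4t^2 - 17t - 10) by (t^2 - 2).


(-5t^5 + 16t^3 + 4t^2 - 17t - 10) / (t^2 - 2)
Step 1: -5t^3 * (t^2 - 2) = -5t^5 + 10t^3; subtract.
Step 2: 0 * (t^2 - 2) = 0; subtract.
Step 3: 6t * (t^2 - 2) = 6t^3 - 12t; subtract.
Step 4: 4 * (t^2 - 2) = 4t^2 - 8; subtract.
Quotient: -5t^3 + 6t + 4, Remainder: -5t - 2


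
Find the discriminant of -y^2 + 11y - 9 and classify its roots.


D = b^2 - 4ac = (11)^2 - 4(-1)(-9) = 121 - 36 = 85
Since D > 0: two distinct irrational roots


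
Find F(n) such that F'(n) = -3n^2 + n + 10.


Reverse power rule on each term:
  ∫ -3n^2 dn = -n^3
  ∫ n dn = (1/2)n^2
  ∫ 10 dn = 10n
F(n) = -n^3 + (1/2)n^2 + 10n + C


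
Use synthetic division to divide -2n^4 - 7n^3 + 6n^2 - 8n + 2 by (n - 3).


Synthetic division with c = 3. Coefficients: -2, -7, 6, -8, 2
Bring down -2.
  -2 * 3 = -6; -6 - 7 = -13
  -13 * 3 = -39; -39 + 6 = -33
  -33 * 3 = -99; -99 - 8 = -107
  -107 * 3 = -321; -321 + 2 = -319
Quotient: -2n^3 - 13n^2 - 33n - 107, Remainder: -319


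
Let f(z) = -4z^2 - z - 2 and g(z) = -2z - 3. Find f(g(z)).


Substitute g(z) into f:
f(g(z)) = -4*(-2z - 3)^2 + (-1)*(-2z - 3) + (-2)
(-2z - 3)^2 = 4z^2 + 12z + 9
Expand and combine: -16z^2 - 46z - 35


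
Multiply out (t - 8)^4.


Expand (t - 8)^4 by repeated multiplication:
  (t - 8)^2 = t^2 - 16t + 64
  (t - 8)^3 = t^3 - 24t^2 + 192t - 512
= t^4 - 32t^3 + 384t^2 - 2048t + 4096


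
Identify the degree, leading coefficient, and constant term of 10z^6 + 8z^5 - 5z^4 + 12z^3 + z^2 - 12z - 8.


Highest power of z is 6, with coefficient 10. Constant term is -8.
Degree = 6, leading coefficient = 10, constant term = -8


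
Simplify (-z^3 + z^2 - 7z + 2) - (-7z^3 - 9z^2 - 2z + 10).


Distribute the minus sign:
  (-z^3 + z^2 - 7z + 2)
- (-7z^3 - 9z^2 - 2z + 10)
Negate second polynomial: 7z^3 + 9z^2 + 2z - 10
Add: 6z^3 + 10z^2 - 5z - 8


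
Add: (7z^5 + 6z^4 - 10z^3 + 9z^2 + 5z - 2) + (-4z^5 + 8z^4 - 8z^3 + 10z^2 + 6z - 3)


Align terms by degree and add:
  7z^5 + 6z^4 - 10z^3 + 9z^2 + 5z - 2
  -4z^5 + 8z^4 - 8z^3 + 10z^2 + 6z - 3
= 3z^5 + 14z^4 - 18z^3 + 19z^2 + 11z - 5


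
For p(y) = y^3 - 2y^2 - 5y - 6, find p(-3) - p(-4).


p(-3) = -36
p(-4) = -82
p(-3) - p(-4) = -36 + 82 = 46


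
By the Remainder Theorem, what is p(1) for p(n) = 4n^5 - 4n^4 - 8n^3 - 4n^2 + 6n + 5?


By the Remainder Theorem, the remainder equals p(1):
  4*(1)^5 = 4
  -4*(1)^4 = -4
  -8*(1)^3 = -8
  -4*(1)^2 = -4
  6*(1)^1 = 6
  constant: 5
Sum: 4 - 4 - 8 - 4 + 6 + 5 = -1


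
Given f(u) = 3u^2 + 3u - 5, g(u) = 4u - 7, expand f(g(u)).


Substitute g(u) into f:
f(g(u)) = 3*(4u - 7)^2 + 3*(4u - 7) + (-5)
(4u - 7)^2 = 16u^2 - 56u + 49
Expand and combine: 48u^2 - 156u + 121


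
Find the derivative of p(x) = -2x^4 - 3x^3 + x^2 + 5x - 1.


Apply the power rule term by term:
  d/dx(-2x^4) = -8x^3
  d/dx(-3x^3) = -9x^2
  d/dx(x^2) = 2x
  d/dx(5x) = 5
  d/dx(-1) = 0
p'(x) = -8x^3 - 9x^2 + 2x + 5


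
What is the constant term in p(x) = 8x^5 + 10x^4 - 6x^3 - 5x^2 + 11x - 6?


Read off the constant term: -6


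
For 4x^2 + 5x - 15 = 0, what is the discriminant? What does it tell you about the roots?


D = b^2 - 4ac = (5)^2 - 4(4)(-15) = 25 + 240 = 265
Since D > 0: two distinct irrational roots


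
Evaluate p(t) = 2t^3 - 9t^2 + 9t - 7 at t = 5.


Using direct substitution:
  2 * (5)^3 = 250
  -9 * (5)^2 = -225
  9 * (5)^1 = 45
  constant: -7
Sum = 250 - 225 + 45 - 7 = 63


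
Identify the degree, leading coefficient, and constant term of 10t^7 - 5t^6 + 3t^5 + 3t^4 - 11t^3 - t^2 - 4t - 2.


Highest power of t is 7, with coefficient 10. Constant term is -2.
Degree = 7, leading coefficient = 10, constant term = -2


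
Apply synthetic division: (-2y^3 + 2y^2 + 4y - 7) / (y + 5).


Synthetic division with c = -5. Coefficients: -2, 2, 4, -7
Bring down -2.
  -2 * -5 = 10; 10 + 2 = 12
  12 * -5 = -60; -60 + 4 = -56
  -56 * -5 = 280; 280 - 7 = 273
Quotient: -2y^2 + 12y - 56, Remainder: 273


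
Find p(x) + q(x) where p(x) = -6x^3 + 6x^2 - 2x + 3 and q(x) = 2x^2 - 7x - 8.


Align terms by degree and add:
  -6x^3 + 6x^2 - 2x + 3
+ 2x^2 - 7x - 8
= -6x^3 + 8x^2 - 9x - 5


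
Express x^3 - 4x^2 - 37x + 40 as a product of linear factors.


Try integer roots (divisors of 40). x=8: p(8)=0.
Divide out (x - 8): quotient is x^2 + 4x - 5.
Factor the quadratic: (x + 5)(x - 1)
Result: (x - 8)(x + 5)(x - 1)


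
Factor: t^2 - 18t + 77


Roots satisfy r1 + r2 = -b/a = 18 and r1*r2 = c/a = 77.
So r1 = 11, r2 = 7.
t^2 - 18t + 77 = (t - r1)(t - r2) = (t - 11)(t - 7)


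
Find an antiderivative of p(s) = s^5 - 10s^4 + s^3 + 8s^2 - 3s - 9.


Reverse power rule on each term:
  ∫ s^5 ds = (1/6)s^6
  ∫ -10s^4 ds = -2s^5
  ∫ s^3 ds = (1/4)s^4
  ∫ 8s^2 ds = (8/3)s^3
  ∫ -3s ds = -(3/2)s^2
  ∫ -9 ds = -9s
F(s) = (1/6)s^6 - 2s^5 + (1/4)s^4 + (8/3)s^3 - (3/2)s^2 - 9s + C


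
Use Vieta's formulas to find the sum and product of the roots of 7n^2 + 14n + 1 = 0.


For an^2+bn+c=0: sum = -b/a, product = c/a.
a=7, b=14, c=1
Sum = -(14)/7 = -2
Product = (1)/7 = 1/7


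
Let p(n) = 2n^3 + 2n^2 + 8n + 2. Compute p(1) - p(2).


p(1) = 14
p(2) = 42
p(1) - p(2) = 14 - 42 = -28


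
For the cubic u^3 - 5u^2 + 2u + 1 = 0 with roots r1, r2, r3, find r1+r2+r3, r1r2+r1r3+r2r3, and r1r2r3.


Monic cubic u^3+bu^2+cu+d=0: sum=-b, pairwise sum=c, product=-d.
b=-5, c=2, d=1
r1+r2+r3 = 5
r1r2+r1r3+r2r3 = 2
r1r2r3 = -1


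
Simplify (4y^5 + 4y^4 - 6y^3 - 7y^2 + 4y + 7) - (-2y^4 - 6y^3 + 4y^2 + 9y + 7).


Distribute the minus sign:
  (4y^5 + 4y^4 - 6y^3 - 7y^2 + 4y + 7)
- (-2y^4 - 6y^3 + 4y^2 + 9y + 7)
Negate second polynomial: 2y^4 + 6y^3 - 4y^2 - 9y - 7
Add: 4y^5 + 6y^4 - 11y^2 - 5y


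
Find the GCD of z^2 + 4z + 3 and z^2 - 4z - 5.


Factor each:
  z^2 + 4z + 3 = (z + 1)(z + 3)
  z^2 - 4z - 5 = (z + 1)(z - 5)
Common monic factor: z + 1


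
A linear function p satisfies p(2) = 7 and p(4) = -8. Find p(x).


p(x) = mx + b. Using p(2)=7, p(4)=-8:
m = (7 + 8)/(2 - 4) = 15/-2 = -15/2
b = 7 - m*(2) = 7 + 15 = 22
p(x) = -(15/2)x + 22


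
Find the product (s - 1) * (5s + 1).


Distribute each term of the first polynomial:
  (s)(5s + 1) = 5s^2 + s
  (-1)(5s + 1) = -5s - 1
Sum: 5s^2 - 4s - 1


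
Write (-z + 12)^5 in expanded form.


Expand (-z + 12)^5 by repeated multiplication:
  (-z + 12)^2 = z^2 - 24z + 144
  (-z + 12)^3 = -z^3 + 36z^2 - 432z + 1728
  (-z + 12)^4 = z^4 - 48z^3 + 864z^2 - 6912z + 20736
= -z^5 + 60z^4 - 1440z^3 + 17280z^2 - 103680z + 248832


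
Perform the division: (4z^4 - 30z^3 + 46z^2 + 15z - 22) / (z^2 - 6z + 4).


(4z^4 - 30z^3 + 46z^2 + 15z - 22) / (z^2 - 6z + 4)
Step 1: 4z^2 * (z^2 - 6z + 4) = 4z^4 - 24z^3 + 16z^2; subtract.
Step 2: -6z * (z^2 - 6z + 4) = -6z^3 + 36z^2 - 24z; subtract.
Step 3: -6 * (z^2 - 6z + 4) = -6z^2 + 36z - 24; subtract.
Quotient: 4z^2 - 6z - 6, Remainder: 3z + 2


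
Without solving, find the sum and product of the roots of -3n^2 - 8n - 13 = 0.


For an^2+bn+c=0: sum = -b/a, product = c/a.
a=-3, b=-8, c=-13
Sum = -(-8)/-3 = -8/3
Product = (-13)/-3 = 13/3


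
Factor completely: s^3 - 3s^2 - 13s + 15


Try integer roots (divisors of 15). s=5: p(5)=0.
Divide out (s - 5): quotient is s^2 + 2s - 3.
Factor the quadratic: (s - 1)(s + 3)
Result: (s - 5)(s - 1)(s + 3)


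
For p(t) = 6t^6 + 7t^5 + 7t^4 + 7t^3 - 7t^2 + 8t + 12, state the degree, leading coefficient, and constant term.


Highest power of t is 6, with coefficient 6. Constant term is 12.
Degree = 6, leading coefficient = 6, constant term = 12


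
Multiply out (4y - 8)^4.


Expand (4y - 8)^4 by repeated multiplication:
  (4y - 8)^2 = 16y^2 - 64y + 64
  (4y - 8)^3 = 64y^3 - 384y^2 + 768y - 512
= 256y^4 - 2048y^3 + 6144y^2 - 8192y + 4096


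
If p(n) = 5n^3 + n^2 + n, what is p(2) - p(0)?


p(2) = 46
p(0) = 0
p(2) - p(0) = 46 = 46


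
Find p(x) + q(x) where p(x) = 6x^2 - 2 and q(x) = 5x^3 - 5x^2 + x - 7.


Align terms by degree and add:
  6x^2 - 2
+ 5x^3 - 5x^2 + x - 7
= 5x^3 + x^2 + x - 9


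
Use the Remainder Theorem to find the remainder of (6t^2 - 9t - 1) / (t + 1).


By the Remainder Theorem, the remainder equals p(-1):
  6*(-1)^2 = 6
  -9*(-1)^1 = 9
  constant: -1
Sum: 6 + 9 - 1 = 14


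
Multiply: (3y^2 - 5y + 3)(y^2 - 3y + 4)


Distribute each term of the first polynomial:
  (3y^2)(y^2 - 3y + 4) = 3y^4 - 9y^3 + 12y^2
  (-5y)(y^2 - 3y + 4) = -5y^3 + 15y^2 - 20y
  (3)(y^2 - 3y + 4) = 3y^2 - 9y + 12
Sum: 3y^4 - 14y^3 + 30y^2 - 29y + 12


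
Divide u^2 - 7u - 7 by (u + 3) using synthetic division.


Synthetic division with c = -3. Coefficients: 1, -7, -7
Bring down 1.
  1 * -3 = -3; -3 - 7 = -10
  -10 * -3 = 30; 30 - 7 = 23
Quotient: u - 10, Remainder: 23


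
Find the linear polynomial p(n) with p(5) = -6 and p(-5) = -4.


p(n) = mn + b. Using p(5)=-6, p(-5)=-4:
m = (-6 + 4)/(5 + 5) = -2/10 = -1/5
b = -6 - m*(5) = -6 + 1 = -5
p(n) = -(1/5)n - 5


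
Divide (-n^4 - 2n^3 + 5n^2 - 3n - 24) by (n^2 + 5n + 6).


(-n^4 - 2n^3 + 5n^2 - 3n - 24) / (n^2 + 5n + 6)
Step 1: -n^2 * (n^2 + 5n + 6) = -n^4 - 5n^3 - 6n^2; subtract.
Step 2: 3n * (n^2 + 5n + 6) = 3n^3 + 15n^2 + 18n; subtract.
Step 3: -4 * (n^2 + 5n + 6) = -4n^2 - 20n - 24; subtract.
Quotient: -n^2 + 3n - 4, Remainder: -n


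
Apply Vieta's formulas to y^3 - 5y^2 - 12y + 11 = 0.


Monic cubic y^3+by^2+cy+d=0: sum=-b, pairwise sum=c, product=-d.
b=-5, c=-12, d=11
r1+r2+r3 = 5
r1r2+r1r3+r2r3 = -12
r1r2r3 = -11


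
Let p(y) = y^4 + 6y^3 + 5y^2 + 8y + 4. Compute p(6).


Using direct substitution:
  1 * (6)^4 = 1296
  6 * (6)^3 = 1296
  5 * (6)^2 = 180
  8 * (6)^1 = 48
  constant: 4
Sum = 1296 + 1296 + 180 + 48 + 4 = 2824


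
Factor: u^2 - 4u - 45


Roots satisfy r1 + r2 = -b/a = 4 and r1*r2 = c/a = -45.
So r1 = 9, r2 = -5.
u^2 - 4u - 45 = (u - r1)(u - r2) = (u - 9)(u + 5)


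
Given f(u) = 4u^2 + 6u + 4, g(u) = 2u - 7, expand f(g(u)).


Substitute g(u) into f:
f(g(u)) = 4*(2u - 7)^2 + 6*(2u - 7) + 4
(2u - 7)^2 = 4u^2 - 28u + 49
Expand and combine: 16u^2 - 100u + 158


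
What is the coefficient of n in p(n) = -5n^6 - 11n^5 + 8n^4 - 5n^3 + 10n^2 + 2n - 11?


Read off the coefficient of n: 2


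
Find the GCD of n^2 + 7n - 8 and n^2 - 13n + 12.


Factor each:
  n^2 + 7n - 8 = (n - 1)(n + 8)
  n^2 - 13n + 12 = (n - 1)(n - 12)
Common monic factor: n - 1


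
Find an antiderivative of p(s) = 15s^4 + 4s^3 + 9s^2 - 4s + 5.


Reverse power rule on each term:
  ∫ 15s^4 ds = 3s^5
  ∫ 4s^3 ds = s^4
  ∫ 9s^2 ds = 3s^3
  ∫ -4s ds = -2s^2
  ∫ 5 ds = 5s
F(s) = 3s^5 + s^4 + 3s^3 - 2s^2 + 5s + C


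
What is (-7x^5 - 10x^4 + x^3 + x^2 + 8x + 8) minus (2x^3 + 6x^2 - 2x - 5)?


Distribute the minus sign:
  (-7x^5 - 10x^4 + x^3 + x^2 + 8x + 8)
- (2x^3 + 6x^2 - 2x - 5)
Negate second polynomial: -2x^3 - 6x^2 + 2x + 5
Add: -7x^5 - 10x^4 - x^3 - 5x^2 + 10x + 13


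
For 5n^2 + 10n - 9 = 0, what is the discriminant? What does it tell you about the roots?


D = b^2 - 4ac = (10)^2 - 4(5)(-9) = 100 + 180 = 280
Since D > 0: two distinct irrational roots


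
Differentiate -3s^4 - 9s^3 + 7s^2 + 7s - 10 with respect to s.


Apply the power rule term by term:
  d/ds(-3s^4) = -12s^3
  d/ds(-9s^3) = -27s^2
  d/ds(7s^2) = 14s
  d/ds(7s) = 7
  d/ds(-10) = 0
p'(s) = -12s^3 - 27s^2 + 14s + 7


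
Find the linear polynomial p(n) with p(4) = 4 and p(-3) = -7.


p(n) = mn + b. Using p(4)=4, p(-3)=-7:
m = (4 + 7)/(4 + 3) = 11/7 = 11/7
b = 4 - m*(4) = 4 - 44/7 = -16/7
p(n) = (11/7)n - (16/7)


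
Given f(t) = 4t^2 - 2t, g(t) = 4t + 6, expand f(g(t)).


Substitute g(t) into f:
f(g(t)) = 4*(4t + 6)^2 + (-2)*(4t + 6)
(4t + 6)^2 = 16t^2 + 48t + 36
Expand and combine: 64t^2 + 184t + 132


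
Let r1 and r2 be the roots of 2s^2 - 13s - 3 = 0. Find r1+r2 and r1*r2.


For as^2+bs+c=0: sum = -b/a, product = c/a.
a=2, b=-13, c=-3
Sum = -(-13)/2 = 13/2
Product = (-3)/2 = -3/2


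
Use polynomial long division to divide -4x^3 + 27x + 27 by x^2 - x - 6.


(-4x^3 + 27x + 27) / (x^2 - x - 6)
Step 1: -4x * (x^2 - x - 6) = -4x^3 + 4x^2 + 24x; subtract.
Step 2: -4 * (x^2 - x - 6) = -4x^2 + 4x + 24; subtract.
Quotient: -4x - 4, Remainder: -x + 3


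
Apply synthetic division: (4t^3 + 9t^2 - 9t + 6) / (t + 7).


Synthetic division with c = -7. Coefficients: 4, 9, -9, 6
Bring down 4.
  4 * -7 = -28; -28 + 9 = -19
  -19 * -7 = 133; 133 - 9 = 124
  124 * -7 = -868; -868 + 6 = -862
Quotient: 4t^2 - 19t + 124, Remainder: -862


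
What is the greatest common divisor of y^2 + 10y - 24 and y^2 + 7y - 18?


Factor each:
  y^2 + 10y - 24 = (y - 2)(y + 12)
  y^2 + 7y - 18 = (y - 2)(y + 9)
Common monic factor: y - 2


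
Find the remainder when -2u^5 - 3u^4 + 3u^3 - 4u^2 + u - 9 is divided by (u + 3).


By the Remainder Theorem, the remainder equals p(-3):
  -2*(-3)^5 = 486
  -3*(-3)^4 = -243
  3*(-3)^3 = -81
  -4*(-3)^2 = -36
  1*(-3)^1 = -3
  constant: -9
Sum: 486 - 243 - 81 - 36 - 3 - 9 = 114


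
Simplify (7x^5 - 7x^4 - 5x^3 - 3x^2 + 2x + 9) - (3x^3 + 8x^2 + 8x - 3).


Distribute the minus sign:
  (7x^5 - 7x^4 - 5x^3 - 3x^2 + 2x + 9)
- (3x^3 + 8x^2 + 8x - 3)
Negate second polynomial: -3x^3 - 8x^2 - 8x + 3
Add: 7x^5 - 7x^4 - 8x^3 - 11x^2 - 6x + 12


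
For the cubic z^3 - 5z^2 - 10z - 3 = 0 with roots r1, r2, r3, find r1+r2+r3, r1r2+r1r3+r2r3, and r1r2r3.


Monic cubic z^3+bz^2+cz+d=0: sum=-b, pairwise sum=c, product=-d.
b=-5, c=-10, d=-3
r1+r2+r3 = 5
r1r2+r1r3+r2r3 = -10
r1r2r3 = 3


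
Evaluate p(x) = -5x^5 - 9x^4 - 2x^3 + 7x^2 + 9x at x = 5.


Using direct substitution:
  -5 * (5)^5 = -15625
  -9 * (5)^4 = -5625
  -2 * (5)^3 = -250
  7 * (5)^2 = 175
  9 * (5)^1 = 45
  constant: 0
Sum = -15625 - 5625 - 250 + 175 + 45 + 0 = -21280


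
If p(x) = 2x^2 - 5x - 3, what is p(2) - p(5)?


p(2) = -5
p(5) = 22
p(2) - p(5) = -5 - 22 = -27


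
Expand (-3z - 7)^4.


Expand (-3z - 7)^4 by repeated multiplication:
  (-3z - 7)^2 = 9z^2 + 42z + 49
  (-3z - 7)^3 = -27z^3 - 189z^2 - 441z - 343
= 81z^4 + 756z^3 + 2646z^2 + 4116z + 2401


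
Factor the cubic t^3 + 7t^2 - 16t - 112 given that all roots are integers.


Try integer roots (divisors of -112). t=-7: p(-7)=0.
Divide out (t + 7): quotient is t^2 - 16.
Factor the quadratic: (t + 4)(t - 4)
Result: (t + 7)(t + 4)(t - 4)


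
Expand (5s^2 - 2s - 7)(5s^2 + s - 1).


Distribute each term of the first polynomial:
  (5s^2)(5s^2 + s - 1) = 25s^4 + 5s^3 - 5s^2
  (-2s)(5s^2 + s - 1) = -10s^3 - 2s^2 + 2s
  (-7)(5s^2 + s - 1) = -35s^2 - 7s + 7
Sum: 25s^4 - 5s^3 - 42s^2 - 5s + 7


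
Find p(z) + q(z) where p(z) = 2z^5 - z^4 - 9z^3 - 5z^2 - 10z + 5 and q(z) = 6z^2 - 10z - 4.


Align terms by degree and add:
  2z^5 - z^4 - 9z^3 - 5z^2 - 10z + 5
+ 6z^2 - 10z - 4
= 2z^5 - z^4 - 9z^3 + z^2 - 20z + 1


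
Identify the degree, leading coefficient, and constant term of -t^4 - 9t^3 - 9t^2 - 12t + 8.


Highest power of t is 4, with coefficient -1. Constant term is 8.
Degree = 4, leading coefficient = -1, constant term = 8


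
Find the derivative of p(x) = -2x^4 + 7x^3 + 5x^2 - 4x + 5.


Apply the power rule term by term:
  d/dx(-2x^4) = -8x^3
  d/dx(7x^3) = 21x^2
  d/dx(5x^2) = 10x
  d/dx(-4x) = -4
  d/dx(5) = 0
p'(x) = -8x^3 + 21x^2 + 10x - 4


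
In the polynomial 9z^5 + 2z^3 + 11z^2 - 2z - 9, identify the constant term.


Read off the constant term: -9


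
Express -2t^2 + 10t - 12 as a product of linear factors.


Roots satisfy r1 + r2 = -b/a = 5 and r1*r2 = c/a = 6.
So r1 = 3, r2 = 2.
-2t^2 + 10t - 12 = -2(t - r1)(t - r2) = -2(t - 3)(t - 2)


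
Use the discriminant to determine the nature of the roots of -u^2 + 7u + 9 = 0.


D = b^2 - 4ac = (7)^2 - 4(-1)(9) = 49 + 36 = 85
Since D > 0: two distinct irrational roots


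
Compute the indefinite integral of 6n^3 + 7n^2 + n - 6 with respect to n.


Reverse power rule on each term:
  ∫ 6n^3 dn = (3/2)n^4
  ∫ 7n^2 dn = (7/3)n^3
  ∫ n dn = (1/2)n^2
  ∫ -6 dn = -6n
F(n) = (3/2)n^4 + (7/3)n^3 + (1/2)n^2 - 6n + C


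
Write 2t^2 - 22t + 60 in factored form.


Roots satisfy r1 + r2 = -b/a = 11 and r1*r2 = c/a = 30.
So r1 = 5, r2 = 6.
2t^2 - 22t + 60 = 2(t - r1)(t - r2) = 2(t - 5)(t - 6)


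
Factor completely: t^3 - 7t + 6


Try integer roots (divisors of 6). t=-3: p(-3)=0.
Divide out (t + 3): quotient is t^2 - 3t + 2.
Factor the quadratic: (t - 1)(t - 2)
Result: (t + 3)(t - 1)(t - 2)


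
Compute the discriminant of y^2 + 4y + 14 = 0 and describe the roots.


D = b^2 - 4ac = (4)^2 - 4(1)(14) = 16 - 56 = -40
Since D < 0: two complex conjugate roots (no real roots)


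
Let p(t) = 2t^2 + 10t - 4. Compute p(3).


Using direct substitution:
  2 * (3)^2 = 18
  10 * (3)^1 = 30
  constant: -4
Sum = 18 + 30 - 4 = 44


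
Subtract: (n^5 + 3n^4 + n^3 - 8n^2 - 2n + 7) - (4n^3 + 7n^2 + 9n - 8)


Distribute the minus sign:
  (n^5 + 3n^4 + n^3 - 8n^2 - 2n + 7)
- (4n^3 + 7n^2 + 9n - 8)
Negate second polynomial: -4n^3 - 7n^2 - 9n + 8
Add: n^5 + 3n^4 - 3n^3 - 15n^2 - 11n + 15


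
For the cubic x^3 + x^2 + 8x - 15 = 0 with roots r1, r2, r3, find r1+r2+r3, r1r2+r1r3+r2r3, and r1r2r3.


Monic cubic x^3+bx^2+cx+d=0: sum=-b, pairwise sum=c, product=-d.
b=1, c=8, d=-15
r1+r2+r3 = -1
r1r2+r1r3+r2r3 = 8
r1r2r3 = 15


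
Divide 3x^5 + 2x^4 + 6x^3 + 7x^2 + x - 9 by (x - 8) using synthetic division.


Synthetic division with c = 8. Coefficients: 3, 2, 6, 7, 1, -9
Bring down 3.
  3 * 8 = 24; 24 + 2 = 26
  26 * 8 = 208; 208 + 6 = 214
  214 * 8 = 1712; 1712 + 7 = 1719
  1719 * 8 = 13752; 13752 + 1 = 13753
  13753 * 8 = 110024; 110024 - 9 = 110015
Quotient: 3x^4 + 26x^3 + 214x^2 + 1719x + 13753, Remainder: 110015


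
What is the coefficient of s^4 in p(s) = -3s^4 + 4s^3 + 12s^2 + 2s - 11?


Read off the coefficient of s^4: -3


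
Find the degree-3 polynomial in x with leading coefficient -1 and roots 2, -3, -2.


p(x) = -(x - 2)(x + 3)(x + 2)
Expand: -x^3 - 3x^2 + 4x + 12


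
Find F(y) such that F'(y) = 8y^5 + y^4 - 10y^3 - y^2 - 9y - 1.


Reverse power rule on each term:
  ∫ 8y^5 dy = (4/3)y^6
  ∫ y^4 dy = (1/5)y^5
  ∫ -10y^3 dy = -(5/2)y^4
  ∫ -y^2 dy = -(1/3)y^3
  ∫ -9y dy = -(9/2)y^2
  ∫ -1 dy = -y
F(y) = (4/3)y^6 + (1/5)y^5 - (5/2)y^4 - (1/3)y^3 - (9/2)y^2 - y + C


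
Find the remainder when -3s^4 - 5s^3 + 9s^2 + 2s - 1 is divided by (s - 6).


By the Remainder Theorem, the remainder equals p(6):
  -3*(6)^4 = -3888
  -5*(6)^3 = -1080
  9*(6)^2 = 324
  2*(6)^1 = 12
  constant: -1
Sum: -3888 - 1080 + 324 + 12 - 1 = -4633


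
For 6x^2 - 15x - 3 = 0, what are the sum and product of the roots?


For ax^2+bx+c=0: sum = -b/a, product = c/a.
a=6, b=-15, c=-3
Sum = -(-15)/6 = 5/2
Product = (-3)/6 = -1/2


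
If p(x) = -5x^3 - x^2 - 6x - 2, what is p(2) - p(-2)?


p(2) = -58
p(-2) = 46
p(2) - p(-2) = -58 - 46 = -104


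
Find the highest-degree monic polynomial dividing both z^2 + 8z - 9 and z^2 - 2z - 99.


Factor each:
  z^2 + 8z - 9 = (z + 9)(z - 1)
  z^2 - 2z - 99 = (z + 9)(z - 11)
Common monic factor: z + 9


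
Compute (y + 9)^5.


Expand (y + 9)^5 by repeated multiplication:
  (y + 9)^2 = y^2 + 18y + 81
  (y + 9)^3 = y^3 + 27y^2 + 243y + 729
  (y + 9)^4 = y^4 + 36y^3 + 486y^2 + 2916y + 6561
= y^5 + 45y^4 + 810y^3 + 7290y^2 + 32805y + 59049


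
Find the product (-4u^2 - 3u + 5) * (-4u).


Distribute each term of the first polynomial:
  (-4u^2)(-4u) = 16u^3
  (-3u)(-4u) = 12u^2
  (5)(-4u) = -20u
Sum: 16u^3 + 12u^2 - 20u


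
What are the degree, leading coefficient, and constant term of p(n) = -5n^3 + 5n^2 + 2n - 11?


Highest power of n is 3, with coefficient -5. Constant term is -11.
Degree = 3, leading coefficient = -5, constant term = -11


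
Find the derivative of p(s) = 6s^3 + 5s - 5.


Apply the power rule term by term:
  d/ds(6s^3) = 18s^2
  d/ds(5s) = 5
  d/ds(-5) = 0
p'(s) = 18s^2 + 5


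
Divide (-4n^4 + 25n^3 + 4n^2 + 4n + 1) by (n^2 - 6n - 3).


(-4n^4 + 25n^3 + 4n^2 + 4n + 1) / (n^2 - 6n - 3)
Step 1: -4n^2 * (n^2 - 6n - 3) = -4n^4 + 24n^3 + 12n^2; subtract.
Step 2: n * (n^2 - 6n - 3) = n^3 - 6n^2 - 3n; subtract.
Step 3: -2 * (n^2 - 6n - 3) = -2n^2 + 12n + 6; subtract.
Quotient: -4n^2 + n - 2, Remainder: -5n - 5


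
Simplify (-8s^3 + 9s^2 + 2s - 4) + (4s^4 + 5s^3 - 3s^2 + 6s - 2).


Align terms by degree and add:
  -8s^3 + 9s^2 + 2s - 4
+ 4s^4 + 5s^3 - 3s^2 + 6s - 2
= 4s^4 - 3s^3 + 6s^2 + 8s - 6


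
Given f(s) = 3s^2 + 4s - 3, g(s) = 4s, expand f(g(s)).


Substitute g(s) into f:
f(g(s)) = 3*(4s)^2 + 4*(4s) + (-3)
(4s)^2 = 16s^2
Expand and combine: 48s^2 + 16s - 3


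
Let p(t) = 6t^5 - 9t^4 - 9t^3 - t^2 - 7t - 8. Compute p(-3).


Using direct substitution:
  6 * (-3)^5 = -1458
  -9 * (-3)^4 = -729
  -9 * (-3)^3 = 243
  -1 * (-3)^2 = -9
  -7 * (-3)^1 = 21
  constant: -8
Sum = -1458 - 729 + 243 - 9 + 21 - 8 = -1940


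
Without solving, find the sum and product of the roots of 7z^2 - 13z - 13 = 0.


For az^2+bz+c=0: sum = -b/a, product = c/a.
a=7, b=-13, c=-13
Sum = -(-13)/7 = 13/7
Product = (-13)/7 = -13/7


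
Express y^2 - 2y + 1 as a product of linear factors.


Roots satisfy r1 + r2 = -b/a = 2 and r1*r2 = c/a = 1.
So r1 = 1, r2 = 1.
y^2 - 2y + 1 = (y - r1)(y - r2) = (y - 1)(y - 1)


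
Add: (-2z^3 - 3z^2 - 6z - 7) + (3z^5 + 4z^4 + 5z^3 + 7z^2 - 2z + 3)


Align terms by degree and add:
  -2z^3 - 3z^2 - 6z - 7
+ 3z^5 + 4z^4 + 5z^3 + 7z^2 - 2z + 3
= 3z^5 + 4z^4 + 3z^3 + 4z^2 - 8z - 4


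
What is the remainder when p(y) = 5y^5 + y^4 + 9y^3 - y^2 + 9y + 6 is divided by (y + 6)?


By the Remainder Theorem, the remainder equals p(-6):
  5*(-6)^5 = -38880
  1*(-6)^4 = 1296
  9*(-6)^3 = -1944
  -1*(-6)^2 = -36
  9*(-6)^1 = -54
  constant: 6
Sum: -38880 + 1296 - 1944 - 36 - 54 + 6 = -39612


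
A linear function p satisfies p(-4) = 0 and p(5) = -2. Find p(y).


p(y) = my + b. Using p(-4)=0, p(5)=-2:
m = (0 + 2)/(-4 - 5) = 2/-9 = -2/9
b = 0 - m*(-4) = 0 - 8/9 = -8/9
p(y) = -(2/9)y - (8/9)


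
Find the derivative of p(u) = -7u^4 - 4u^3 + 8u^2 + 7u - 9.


Apply the power rule term by term:
  d/du(-7u^4) = -28u^3
  d/du(-4u^3) = -12u^2
  d/du(8u^2) = 16u
  d/du(7u) = 7
  d/du(-9) = 0
p'(u) = -28u^3 - 12u^2 + 16u + 7


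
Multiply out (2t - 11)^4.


Expand (2t - 11)^4 by repeated multiplication:
  (2t - 11)^2 = 4t^2 - 44t + 121
  (2t - 11)^3 = 8t^3 - 132t^2 + 726t - 1331
= 16t^4 - 352t^3 + 2904t^2 - 10648t + 14641


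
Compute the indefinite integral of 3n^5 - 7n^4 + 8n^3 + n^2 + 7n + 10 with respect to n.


Reverse power rule on each term:
  ∫ 3n^5 dn = (1/2)n^6
  ∫ -7n^4 dn = -(7/5)n^5
  ∫ 8n^3 dn = 2n^4
  ∫ n^2 dn = (1/3)n^3
  ∫ 7n dn = (7/2)n^2
  ∫ 10 dn = 10n
F(n) = (1/2)n^6 - (7/5)n^5 + 2n^4 + (1/3)n^3 + (7/2)n^2 + 10n + C


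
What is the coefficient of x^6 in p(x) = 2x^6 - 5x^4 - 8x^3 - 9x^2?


Read off the coefficient of x^6: 2


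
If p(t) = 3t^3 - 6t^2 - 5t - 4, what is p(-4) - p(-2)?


p(-4) = -272
p(-2) = -42
p(-4) - p(-2) = -272 + 42 = -230


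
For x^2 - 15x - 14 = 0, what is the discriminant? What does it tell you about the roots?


D = b^2 - 4ac = (-15)^2 - 4(1)(-14) = 225 + 56 = 281
Since D > 0: two distinct irrational roots


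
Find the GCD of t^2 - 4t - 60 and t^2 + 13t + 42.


Factor each:
  t^2 - 4t - 60 = (t + 6)(t - 10)
  t^2 + 13t + 42 = (t + 6)(t + 7)
Common monic factor: t + 6


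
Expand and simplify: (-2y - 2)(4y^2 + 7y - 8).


Distribute each term of the first polynomial:
  (-2y)(4y^2 + 7y - 8) = -8y^3 - 14y^2 + 16y
  (-2)(4y^2 + 7y - 8) = -8y^2 - 14y + 16
Sum: -8y^3 - 22y^2 + 2y + 16


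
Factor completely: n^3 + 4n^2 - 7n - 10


Try integer roots (divisors of -10). n=-1: p(-1)=0.
Divide out (n + 1): quotient is n^2 + 3n - 10.
Factor the quadratic: (n - 2)(n + 5)
Result: (n + 1)(n - 2)(n + 5)


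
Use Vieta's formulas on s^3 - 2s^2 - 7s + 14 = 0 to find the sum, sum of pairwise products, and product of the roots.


Monic cubic s^3+bs^2+cs+d=0: sum=-b, pairwise sum=c, product=-d.
b=-2, c=-7, d=14
r1+r2+r3 = 2
r1r2+r1r3+r2r3 = -7
r1r2r3 = -14


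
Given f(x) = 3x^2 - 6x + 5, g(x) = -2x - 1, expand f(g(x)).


Substitute g(x) into f:
f(g(x)) = 3*(-2x - 1)^2 + (-6)*(-2x - 1) + 5
(-2x - 1)^2 = 4x^2 + 4x + 1
Expand and combine: 12x^2 + 24x + 14


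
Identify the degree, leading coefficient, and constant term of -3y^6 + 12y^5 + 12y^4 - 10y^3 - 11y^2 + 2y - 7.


Highest power of y is 6, with coefficient -3. Constant term is -7.
Degree = 6, leading coefficient = -3, constant term = -7


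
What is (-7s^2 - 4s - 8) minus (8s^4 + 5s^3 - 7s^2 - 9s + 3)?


Distribute the minus sign:
  (-7s^2 - 4s - 8)
- (8s^4 + 5s^3 - 7s^2 - 9s + 3)
Negate second polynomial: -8s^4 - 5s^3 + 7s^2 + 9s - 3
Add: -8s^4 - 5s^3 + 5s - 11


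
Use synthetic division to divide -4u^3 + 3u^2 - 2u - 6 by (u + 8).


Synthetic division with c = -8. Coefficients: -4, 3, -2, -6
Bring down -4.
  -4 * -8 = 32; 32 + 3 = 35
  35 * -8 = -280; -280 - 2 = -282
  -282 * -8 = 2256; 2256 - 6 = 2250
Quotient: -4u^2 + 35u - 282, Remainder: 2250


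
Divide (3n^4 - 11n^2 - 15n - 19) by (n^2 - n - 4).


(3n^4 - 11n^2 - 15n - 19) / (n^2 - n - 4)
Step 1: 3n^2 * (n^2 - n - 4) = 3n^4 - 3n^3 - 12n^2; subtract.
Step 2: 3n * (n^2 - n - 4) = 3n^3 - 3n^2 - 12n; subtract.
Step 3: 4 * (n^2 - n - 4) = 4n^2 - 4n - 16; subtract.
Quotient: 3n^2 + 3n + 4, Remainder: n - 3


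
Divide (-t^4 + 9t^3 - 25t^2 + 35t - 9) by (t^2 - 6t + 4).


(-t^4 + 9t^3 - 25t^2 + 35t - 9) / (t^2 - 6t + 4)
Step 1: -t^2 * (t^2 - 6t + 4) = -t^4 + 6t^3 - 4t^2; subtract.
Step 2: 3t * (t^2 - 6t + 4) = 3t^3 - 18t^2 + 12t; subtract.
Step 3: -3 * (t^2 - 6t + 4) = -3t^2 + 18t - 12; subtract.
Quotient: -t^2 + 3t - 3, Remainder: 5t + 3


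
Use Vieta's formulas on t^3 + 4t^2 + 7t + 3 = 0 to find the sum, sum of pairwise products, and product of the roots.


Monic cubic t^3+bt^2+ct+d=0: sum=-b, pairwise sum=c, product=-d.
b=4, c=7, d=3
r1+r2+r3 = -4
r1r2+r1r3+r2r3 = 7
r1r2r3 = -3


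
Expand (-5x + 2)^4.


Expand (-5x + 2)^4 by repeated multiplication:
  (-5x + 2)^2 = 25x^2 - 20x + 4
  (-5x + 2)^3 = -125x^3 + 150x^2 - 60x + 8
= 625x^4 - 1000x^3 + 600x^2 - 160x + 16


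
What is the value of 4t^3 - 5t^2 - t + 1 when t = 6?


Using direct substitution:
  4 * (6)^3 = 864
  -5 * (6)^2 = -180
  -1 * (6)^1 = -6
  constant: 1
Sum = 864 - 180 - 6 + 1 = 679


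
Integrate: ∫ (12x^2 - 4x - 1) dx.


Reverse power rule on each term:
  ∫ 12x^2 dx = 4x^3
  ∫ -4x dx = -2x^2
  ∫ -1 dx = -x
F(x) = 4x^3 - 2x^2 - x + C


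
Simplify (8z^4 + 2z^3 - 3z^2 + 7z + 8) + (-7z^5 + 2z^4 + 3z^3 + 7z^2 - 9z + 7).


Align terms by degree and add:
  8z^4 + 2z^3 - 3z^2 + 7z + 8
  -7z^5 + 2z^4 + 3z^3 + 7z^2 - 9z + 7
= -7z^5 + 10z^4 + 5z^3 + 4z^2 - 2z + 15


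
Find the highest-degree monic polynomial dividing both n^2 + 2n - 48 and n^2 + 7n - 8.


Factor each:
  n^2 + 2n - 48 = (n + 8)(n - 6)
  n^2 + 7n - 8 = (n + 8)(n - 1)
Common monic factor: n + 8


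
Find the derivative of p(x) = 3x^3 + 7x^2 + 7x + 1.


Apply the power rule term by term:
  d/dx(3x^3) = 9x^2
  d/dx(7x^2) = 14x
  d/dx(7x) = 7
  d/dx(1) = 0
p'(x) = 9x^2 + 14x + 7


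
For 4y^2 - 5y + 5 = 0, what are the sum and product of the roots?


For ay^2+by+c=0: sum = -b/a, product = c/a.
a=4, b=-5, c=5
Sum = -(-5)/4 = 5/4
Product = (5)/4 = 5/4


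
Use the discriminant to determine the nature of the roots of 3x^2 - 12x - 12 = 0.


D = b^2 - 4ac = (-12)^2 - 4(3)(-12) = 144 + 144 = 288
Since D > 0: two distinct irrational roots


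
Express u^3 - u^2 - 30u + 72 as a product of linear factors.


Try integer roots (divisors of 72). u=-6: p(-6)=0.
Divide out (u + 6): quotient is u^2 - 7u + 12.
Factor the quadratic: (u - 3)(u - 4)
Result: (u + 6)(u - 3)(u - 4)


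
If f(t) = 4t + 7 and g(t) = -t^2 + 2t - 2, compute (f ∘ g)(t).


Substitute g(t) into f:
f(g(t)) = 4*(-t^2 + 2t - 2) + 7
Expand and combine: -4t^2 + 8t - 1


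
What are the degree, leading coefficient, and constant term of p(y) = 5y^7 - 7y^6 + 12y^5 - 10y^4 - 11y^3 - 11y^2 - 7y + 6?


Highest power of y is 7, with coefficient 5. Constant term is 6.
Degree = 7, leading coefficient = 5, constant term = 6


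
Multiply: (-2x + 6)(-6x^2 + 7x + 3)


Distribute each term of the first polynomial:
  (-2x)(-6x^2 + 7x + 3) = 12x^3 - 14x^2 - 6x
  (6)(-6x^2 + 7x + 3) = -36x^2 + 42x + 18
Sum: 12x^3 - 50x^2 + 36x + 18


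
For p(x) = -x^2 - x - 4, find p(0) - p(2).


p(0) = -4
p(2) = -10
p(0) - p(2) = -4 + 10 = 6


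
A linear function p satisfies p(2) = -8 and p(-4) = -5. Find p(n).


p(n) = mn + b. Using p(2)=-8, p(-4)=-5:
m = (-8 + 5)/(2 + 4) = -3/6 = -1/2
b = -8 - m*(2) = -8 + 1 = -7
p(n) = -(1/2)n - 7


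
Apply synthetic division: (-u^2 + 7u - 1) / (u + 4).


Synthetic division with c = -4. Coefficients: -1, 7, -1
Bring down -1.
  -1 * -4 = 4; 4 + 7 = 11
  11 * -4 = -44; -44 - 1 = -45
Quotient: -u + 11, Remainder: -45


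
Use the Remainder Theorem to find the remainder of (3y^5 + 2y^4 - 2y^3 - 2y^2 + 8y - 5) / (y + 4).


By the Remainder Theorem, the remainder equals p(-4):
  3*(-4)^5 = -3072
  2*(-4)^4 = 512
  -2*(-4)^3 = 128
  -2*(-4)^2 = -32
  8*(-4)^1 = -32
  constant: -5
Sum: -3072 + 512 + 128 - 32 - 32 - 5 = -2501


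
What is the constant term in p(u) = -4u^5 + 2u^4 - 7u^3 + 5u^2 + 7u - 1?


Read off the constant term: -1


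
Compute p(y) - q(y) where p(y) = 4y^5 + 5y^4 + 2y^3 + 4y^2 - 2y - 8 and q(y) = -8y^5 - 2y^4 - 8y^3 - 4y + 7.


Distribute the minus sign:
  (4y^5 + 5y^4 + 2y^3 + 4y^2 - 2y - 8)
- (-8y^5 - 2y^4 - 8y^3 - 4y + 7)
Negate second polynomial: 8y^5 + 2y^4 + 8y^3 + 4y - 7
Add: 12y^5 + 7y^4 + 10y^3 + 4y^2 + 2y - 15


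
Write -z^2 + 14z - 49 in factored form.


Roots satisfy r1 + r2 = -b/a = 14 and r1*r2 = c/a = 49.
So r1 = 7, r2 = 7.
-z^2 + 14z - 49 = -(z - r1)(z - r2) = -(z - 7)(z - 7)


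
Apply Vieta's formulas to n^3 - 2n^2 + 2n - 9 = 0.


Monic cubic n^3+bn^2+cn+d=0: sum=-b, pairwise sum=c, product=-d.
b=-2, c=2, d=-9
r1+r2+r3 = 2
r1r2+r1r3+r2r3 = 2
r1r2r3 = 9


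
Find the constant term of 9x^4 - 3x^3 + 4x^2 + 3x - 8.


Read off the constant term: -8


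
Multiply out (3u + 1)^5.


Expand (3u + 1)^5 by repeated multiplication:
  (3u + 1)^2 = 9u^2 + 6u + 1
  (3u + 1)^3 = 27u^3 + 27u^2 + 9u + 1
  (3u + 1)^4 = 81u^4 + 108u^3 + 54u^2 + 12u + 1
= 243u^5 + 405u^4 + 270u^3 + 90u^2 + 15u + 1


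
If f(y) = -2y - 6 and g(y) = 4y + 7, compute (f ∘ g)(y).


Substitute g(y) into f:
f(g(y)) = -2*(4y + 7) + (-6)
Expand and combine: -8y - 20


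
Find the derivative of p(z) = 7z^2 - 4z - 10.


Apply the power rule term by term:
  d/dz(7z^2) = 14z
  d/dz(-4z) = -4
  d/dz(-10) = 0
p'(z) = 14z - 4


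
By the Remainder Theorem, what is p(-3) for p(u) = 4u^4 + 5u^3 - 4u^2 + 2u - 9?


By the Remainder Theorem, the remainder equals p(-3):
  4*(-3)^4 = 324
  5*(-3)^3 = -135
  -4*(-3)^2 = -36
  2*(-3)^1 = -6
  constant: -9
Sum: 324 - 135 - 36 - 6 - 9 = 138


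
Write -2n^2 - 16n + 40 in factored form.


Roots satisfy r1 + r2 = -b/a = -8 and r1*r2 = c/a = -20.
So r1 = -10, r2 = 2.
-2n^2 - 16n + 40 = -2(n - r1)(n - r2) = -2(n + 10)(n - 2)


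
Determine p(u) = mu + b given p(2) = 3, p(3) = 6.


p(u) = mu + b. Using p(2)=3, p(3)=6:
m = (3 - 6)/(2 - 3) = -3/-1 = 3
b = 3 - m*(2) = 3 - 6 = -3
p(u) = 3u - 3


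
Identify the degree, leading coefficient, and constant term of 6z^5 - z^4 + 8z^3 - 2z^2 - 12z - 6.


Highest power of z is 5, with coefficient 6. Constant term is -6.
Degree = 5, leading coefficient = 6, constant term = -6


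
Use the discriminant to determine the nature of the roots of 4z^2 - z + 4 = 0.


D = b^2 - 4ac = (-1)^2 - 4(4)(4) = 1 - 64 = -63
Since D < 0: two complex conjugate roots (no real roots)


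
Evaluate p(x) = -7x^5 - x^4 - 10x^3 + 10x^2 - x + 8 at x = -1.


Using direct substitution:
  -7 * (-1)^5 = 7
  -1 * (-1)^4 = -1
  -10 * (-1)^3 = 10
  10 * (-1)^2 = 10
  -1 * (-1)^1 = 1
  constant: 8
Sum = 7 - 1 + 10 + 10 + 1 + 8 = 35


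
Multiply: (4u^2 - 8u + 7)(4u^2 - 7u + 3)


Distribute each term of the first polynomial:
  (4u^2)(4u^2 - 7u + 3) = 16u^4 - 28u^3 + 12u^2
  (-8u)(4u^2 - 7u + 3) = -32u^3 + 56u^2 - 24u
  (7)(4u^2 - 7u + 3) = 28u^2 - 49u + 21
Sum: 16u^4 - 60u^3 + 96u^2 - 73u + 21


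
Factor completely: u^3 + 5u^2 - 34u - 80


Try integer roots (divisors of -80). u=-8: p(-8)=0.
Divide out (u + 8): quotient is u^2 - 3u - 10.
Factor the quadratic: (u + 2)(u - 5)
Result: (u + 8)(u + 2)(u - 5)
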